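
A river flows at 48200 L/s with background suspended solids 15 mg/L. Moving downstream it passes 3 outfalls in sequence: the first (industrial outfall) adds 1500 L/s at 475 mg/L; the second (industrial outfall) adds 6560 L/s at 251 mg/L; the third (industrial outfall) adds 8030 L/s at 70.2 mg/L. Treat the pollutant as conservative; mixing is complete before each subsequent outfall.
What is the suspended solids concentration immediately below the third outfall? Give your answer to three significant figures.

After outfall 1: Q = 48200 + 1500 = 49700 L/s; C = (48200·15.00 + 1500·475.0)/49700 = 28.88 mg/L.
After outfall 2: Q = 49700 + 6560 = 56260 L/s; C = (49700·28.88 + 6560·251.0)/56260 = 54.78 mg/L.
After outfall 3: Q = 56260 + 8030 = 64290 L/s; C = (56260·54.78 + 8030·70.20)/64290 = 56.71 mg/L.

56.7 mg/L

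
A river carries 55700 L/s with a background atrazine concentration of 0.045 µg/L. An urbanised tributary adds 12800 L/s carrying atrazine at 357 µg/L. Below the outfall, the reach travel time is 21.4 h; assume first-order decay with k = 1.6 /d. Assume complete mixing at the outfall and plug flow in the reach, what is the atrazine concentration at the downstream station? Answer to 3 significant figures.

After mixing, C = (55700·0.04500 + 12800·357.0) / 68500 = 4572000/68500 = 66.75 µg/L.
Applying C = C₀e^(−kt): 66.75 × 0.2401 = 16.03 µg/L.

16.0 µg/L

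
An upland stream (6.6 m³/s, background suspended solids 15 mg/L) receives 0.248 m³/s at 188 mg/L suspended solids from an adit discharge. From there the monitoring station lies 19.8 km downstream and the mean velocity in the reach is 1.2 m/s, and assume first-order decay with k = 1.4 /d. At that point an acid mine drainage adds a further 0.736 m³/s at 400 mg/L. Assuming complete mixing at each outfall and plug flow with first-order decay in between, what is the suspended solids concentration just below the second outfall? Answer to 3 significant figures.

53.5 mg/L

Conservation of mass: C = (6.600·15.00 + 0.2480·188.0) / 6.848 = 145.6/6.848 = 21.27 mg/L; combined flow 6.848 m³/s.
Travel time t = 19.8·1000 / 1.2 = 16500 s = 4.583 h.
First-order decay: C = 21.27·exp(−k·t) = 21.27·0.7654 = 16.28 mg/L.
At the second outfall, C = (6.848·16.28 + 0.7360·400.0) / (6.848 + 0.7360) = 53.52 mg/L.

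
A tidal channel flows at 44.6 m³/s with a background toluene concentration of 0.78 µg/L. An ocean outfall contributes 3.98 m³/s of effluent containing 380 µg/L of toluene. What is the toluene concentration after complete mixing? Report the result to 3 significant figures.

Flow-weighted average: C = (44.60·0.7800 + 3.980·380.0) / 48.58 = 1547/48.58 = 31.85 µg/L.

31.8 µg/L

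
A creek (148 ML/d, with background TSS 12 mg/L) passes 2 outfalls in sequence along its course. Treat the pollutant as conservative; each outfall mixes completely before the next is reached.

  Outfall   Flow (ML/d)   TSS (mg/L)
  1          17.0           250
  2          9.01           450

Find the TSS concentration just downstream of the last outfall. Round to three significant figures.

57.9 mg/L

After outfall 1: Q = 148.0 + 17.00 = 165.0 ML/d; C = (148.0·12.00 + 17.00·250.0)/165.0 = 36.52 mg/L.
After outfall 2: Q = 165.0 + 9.010 = 174.0 ML/d; C = (165.0·36.52 + 9.010·450.0)/174.0 = 57.93 mg/L.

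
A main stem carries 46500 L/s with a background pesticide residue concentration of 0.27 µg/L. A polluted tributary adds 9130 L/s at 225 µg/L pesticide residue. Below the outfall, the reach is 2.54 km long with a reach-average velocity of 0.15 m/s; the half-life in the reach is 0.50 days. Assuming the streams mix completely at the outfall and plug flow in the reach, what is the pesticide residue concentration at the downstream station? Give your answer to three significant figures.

Conservation of mass: C = (46500·0.2700 + 9130·225.0) / 55630 = 2067000/55630 = 37.15 µg/L.
Travel time t = 2.54·1000 / 0.15 = 16930 s = 4.704 h.
Half-life 0.50 d → k = ln 2 / 0.50 = 1.386 d⁻¹.
Applying C = C₀e^(−kt): 37.15 × 0.7621 = 28.31 µg/L.

28.3 µg/L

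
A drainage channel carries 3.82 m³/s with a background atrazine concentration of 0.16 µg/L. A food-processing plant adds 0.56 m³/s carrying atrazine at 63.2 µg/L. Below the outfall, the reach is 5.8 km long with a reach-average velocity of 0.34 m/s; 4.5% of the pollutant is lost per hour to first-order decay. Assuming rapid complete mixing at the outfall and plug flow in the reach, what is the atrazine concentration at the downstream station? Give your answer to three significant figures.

6.61 µg/L

Mass balance: C = (3.820·0.1600 + 0.5600·63.20) / 4.380 = 36.00/4.380 = 8.220 µg/L.
Travel time t = 5.8·1000 / 0.34 = 17060 s = 4.739 h.
4.5%/h lost → k = −ln(1 − 0.045) = 0.04604 h⁻¹.
Decay over the reach: 8.220·exp(−kt) = 8.220·0.8040 = 6.609 µg/L.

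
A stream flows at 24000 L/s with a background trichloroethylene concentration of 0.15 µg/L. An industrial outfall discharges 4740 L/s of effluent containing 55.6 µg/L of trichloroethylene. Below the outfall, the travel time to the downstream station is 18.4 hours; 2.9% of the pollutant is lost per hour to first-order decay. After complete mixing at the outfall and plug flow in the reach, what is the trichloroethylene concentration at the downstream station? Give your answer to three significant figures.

5.41 µg/L

Conservation of mass: C = (24000·0.1500 + 4740·55.60) / 28740 = 267100/28740 = 9.295 µg/L.
2.9%/h lost → k = −ln(1 − 0.029) = 0.02943 h⁻¹.
Applying C = C₀e^(−kt): 9.295 × 0.5819 = 5.409 µg/L.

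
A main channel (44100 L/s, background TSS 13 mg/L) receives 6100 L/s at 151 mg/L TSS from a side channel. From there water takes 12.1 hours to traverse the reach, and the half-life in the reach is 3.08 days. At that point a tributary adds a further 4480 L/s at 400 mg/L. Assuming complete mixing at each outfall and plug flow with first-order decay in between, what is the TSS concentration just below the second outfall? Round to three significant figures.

Mixed concentration C = ΣQC/ΣQ = (44100·13.00 + 6100·151.0) / 50200 = 1494000/50200 = 29.77 mg/L; combined flow 50200 L/s.
Half-life 3.08 d → k = ln 2 / 3.08 = 0.2250 d⁻¹.
First-order decay: C = 29.77·exp(−k·t) = 29.77·0.8927 = 26.58 mg/L.
Second outfall: C = (50200·26.58 + 4480·400.0)/54680 = 57.17 mg/L.

57.2 mg/L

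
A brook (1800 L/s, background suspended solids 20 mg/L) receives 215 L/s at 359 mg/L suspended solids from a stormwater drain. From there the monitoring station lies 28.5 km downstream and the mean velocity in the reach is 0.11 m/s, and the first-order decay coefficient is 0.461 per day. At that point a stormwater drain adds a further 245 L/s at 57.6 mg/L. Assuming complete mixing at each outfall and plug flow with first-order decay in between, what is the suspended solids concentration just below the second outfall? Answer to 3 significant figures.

18.8 mg/L

After mixing, C = (1800·20.00 + 215.0·359.0) / 2015 = 113200/2015 = 56.17 mg/L; combined flow 2015 L/s.
Travel time t = 28.5·1000 / 0.11 = 259100 s = 71.97 h.
Decay over the reach: 56.17·exp(−kt) = 56.17·0.2510 = 14.10 mg/L.
At the second outfall, C = (2015·14.10 + 245.0·57.60) / (2015 + 245.0) = 18.81 mg/L.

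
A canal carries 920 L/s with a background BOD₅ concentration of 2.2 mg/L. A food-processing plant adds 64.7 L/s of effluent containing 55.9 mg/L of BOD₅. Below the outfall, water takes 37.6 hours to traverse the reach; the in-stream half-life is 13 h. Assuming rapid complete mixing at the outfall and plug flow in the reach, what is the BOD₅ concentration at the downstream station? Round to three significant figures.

0.772 mg/L

After mixing, C = (920.0·2.200 + 64.70·55.90) / 984.7 = 5641/984.7 = 5.728 mg/L.
Half-life 13 h → k = ln 2 / 13 = 0.05332 h⁻¹ = 1.280 d⁻¹.
After decay, C = 5.728 × e^(−kt) = 5.728 × 0.1347 = 0.7715 mg/L.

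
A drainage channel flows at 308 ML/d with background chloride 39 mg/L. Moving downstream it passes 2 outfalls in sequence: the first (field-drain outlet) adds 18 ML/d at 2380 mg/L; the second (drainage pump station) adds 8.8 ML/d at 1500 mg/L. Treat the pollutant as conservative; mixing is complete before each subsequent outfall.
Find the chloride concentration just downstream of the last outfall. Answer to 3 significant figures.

Below outfall 1: Q → 326.0 ML/d, C = (308.0·39.00 + 18.00·2380)/326.0 = 168.3 mg/L.
Below outfall 2: Q → 334.8 ML/d, C = (326.0·168.3 + 8.800·1500)/334.8 = 203.3 mg/L.

203 mg/L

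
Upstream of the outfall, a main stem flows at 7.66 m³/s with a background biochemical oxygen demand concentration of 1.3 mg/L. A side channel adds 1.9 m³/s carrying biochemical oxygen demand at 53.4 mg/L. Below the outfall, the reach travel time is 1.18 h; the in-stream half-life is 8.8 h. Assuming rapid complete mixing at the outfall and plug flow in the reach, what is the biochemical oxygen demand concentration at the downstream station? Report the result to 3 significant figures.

10.6 mg/L

Conservation of mass: C = (7.660·1.300 + 1.900·53.40) / 9.560 = 111.4/9.560 = 11.65 mg/L.
Half-life 8.8 h → k = ln 2 / 8.8 = 0.07877 h⁻¹ = 1.890 d⁻¹.
First-order decay: C = 11.65·exp(−k·t) = 11.65·0.9112 = 10.62 mg/L.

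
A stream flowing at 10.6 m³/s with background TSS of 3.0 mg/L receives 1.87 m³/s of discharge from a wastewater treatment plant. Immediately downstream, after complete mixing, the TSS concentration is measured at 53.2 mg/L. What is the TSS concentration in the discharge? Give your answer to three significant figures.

Mass balance: 10.60·3.000 + 1.870·Cₑ = 12.47·53.20
→ Cₑ = (12.47·53.20 − 10.60·3.000) / 1.870 = 337.8 mg/L.

338 mg/L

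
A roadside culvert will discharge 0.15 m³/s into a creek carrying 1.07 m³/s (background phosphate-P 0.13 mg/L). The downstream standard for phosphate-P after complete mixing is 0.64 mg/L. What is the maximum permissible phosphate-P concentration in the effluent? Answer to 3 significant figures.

4.28 mg/L

At the limit, (Qr·Cr + Qe·Cₑ)/(Qr + Qe) = 0.64:
Cₑ = (1.220·0.64 − 1.070·0.1300) / 0.1500 = 4.278 mg/L.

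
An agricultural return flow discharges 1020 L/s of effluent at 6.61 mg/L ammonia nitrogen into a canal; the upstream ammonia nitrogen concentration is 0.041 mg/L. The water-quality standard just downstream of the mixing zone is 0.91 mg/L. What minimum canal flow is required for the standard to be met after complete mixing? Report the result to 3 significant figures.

6690 L/s

Set C_mix = 0.91: (Q·0.04100 + 1020·6.610) / (Q + 1020) = 0.91
→ Q = 1020·(6.610 − 0.91)/(0.91 − 0.04100) = 6690 L/s.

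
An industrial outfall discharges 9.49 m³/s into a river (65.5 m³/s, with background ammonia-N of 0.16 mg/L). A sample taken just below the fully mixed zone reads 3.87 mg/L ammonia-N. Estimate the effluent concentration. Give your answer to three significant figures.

29.5 mg/L

Mass balance: 65.50·0.1600 + 9.490·Cₑ = 74.99·3.870
→ Cₑ = (74.99·3.870 − 65.50·0.1600) / 9.490 = 29.48 mg/L.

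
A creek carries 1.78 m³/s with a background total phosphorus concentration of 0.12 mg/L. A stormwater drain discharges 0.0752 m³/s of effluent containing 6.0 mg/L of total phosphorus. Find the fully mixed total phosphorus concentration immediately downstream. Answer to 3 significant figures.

0.358 mg/L

Mixed concentration C = ΣQC/ΣQ = (1.780·0.1200 + 0.07520·6.000) / 1.855 = 0.6648/1.855 = 0.3583 mg/L.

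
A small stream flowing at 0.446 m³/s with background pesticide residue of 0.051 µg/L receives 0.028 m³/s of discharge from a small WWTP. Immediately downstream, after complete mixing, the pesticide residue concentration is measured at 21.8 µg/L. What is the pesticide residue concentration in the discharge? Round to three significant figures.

368 µg/L

Mass balance: 0.4460·0.05100 + 0.02800·Cₑ = 0.4740·21.80
→ Cₑ = (0.4740·21.80 − 0.4460·0.05100) / 0.02800 = 368.2 µg/L.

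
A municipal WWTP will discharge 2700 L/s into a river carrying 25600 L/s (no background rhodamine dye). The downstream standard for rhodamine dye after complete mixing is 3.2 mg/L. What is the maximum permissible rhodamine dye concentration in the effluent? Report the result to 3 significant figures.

33.5 mg/L

At the limit, (Qr·Cr + Qe·Cₑ)/(Qr + Qe) = 3.2:
Cₑ = (28300·3.2 − 25600·0) / 2700 = 33.54 mg/L.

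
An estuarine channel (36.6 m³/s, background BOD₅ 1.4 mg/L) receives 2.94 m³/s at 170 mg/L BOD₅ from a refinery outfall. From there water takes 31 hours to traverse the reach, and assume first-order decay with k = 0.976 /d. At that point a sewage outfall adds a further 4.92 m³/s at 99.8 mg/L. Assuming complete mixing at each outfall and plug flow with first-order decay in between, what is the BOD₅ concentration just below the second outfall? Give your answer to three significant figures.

14.6 mg/L

After mixing, C = (36.60·1.400 + 2.940·170.0) / 39.54 = 551.0/39.54 = 13.94 mg/L; combined flow 39.54 m³/s.
Decay over the reach: 13.94·exp(−kt) = 13.94·0.2835 = 3.950 mg/L.
At the second outfall, C = (39.54·3.950 + 4.920·99.80) / (39.54 + 4.920) = 14.56 mg/L.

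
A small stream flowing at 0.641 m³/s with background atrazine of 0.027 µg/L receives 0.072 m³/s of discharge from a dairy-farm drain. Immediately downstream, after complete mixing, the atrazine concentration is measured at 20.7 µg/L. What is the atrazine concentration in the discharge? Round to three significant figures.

Mass balance: 0.6410·0.02700 + 0.07200·Cₑ = 0.7130·20.70
→ Cₑ = (0.7130·20.70 − 0.6410·0.02700) / 0.07200 = 204.7 µg/L.

205 µg/L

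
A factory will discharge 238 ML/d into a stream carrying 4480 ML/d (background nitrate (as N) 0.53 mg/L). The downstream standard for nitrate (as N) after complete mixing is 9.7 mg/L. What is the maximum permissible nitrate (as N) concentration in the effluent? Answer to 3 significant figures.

182 mg/L

At the limit, (Qr·Cr + Qe·Cₑ)/(Qr + Qe) = 9.7:
Cₑ = (4718·9.7 − 4480·0.5300) / 238.0 = 182.3 mg/L.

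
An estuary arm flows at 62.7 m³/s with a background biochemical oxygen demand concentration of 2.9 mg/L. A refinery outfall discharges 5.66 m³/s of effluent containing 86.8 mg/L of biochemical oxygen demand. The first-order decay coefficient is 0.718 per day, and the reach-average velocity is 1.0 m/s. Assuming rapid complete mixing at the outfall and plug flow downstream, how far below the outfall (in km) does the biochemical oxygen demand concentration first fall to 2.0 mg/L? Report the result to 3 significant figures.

192 km

Conservation of mass: C = (62.70·2.900 + 5.660·86.80) / 68.36 = 673.1/68.36 = 9.847 mg/L.
Set 9.847·exp(−k·t) = 2.0 → t = ln(9.847/2.0)/k = 191800 s = 53.28 h.
Distance = v·t = 1.0·191800 = 191800 m = 191.8 km.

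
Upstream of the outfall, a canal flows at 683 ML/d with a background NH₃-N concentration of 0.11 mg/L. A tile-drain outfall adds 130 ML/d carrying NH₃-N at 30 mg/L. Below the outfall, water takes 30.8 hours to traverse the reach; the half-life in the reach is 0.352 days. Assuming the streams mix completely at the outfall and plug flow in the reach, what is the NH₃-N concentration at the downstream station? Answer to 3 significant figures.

Mixed concentration C = ΣQC/ΣQ = (683.0·0.1100 + 130.0·30.00) / 813.0 = 3975/813.0 = 4.889 mg/L.
Half-life 0.352 d → k = ln 2 / 0.352 = 1.969 d⁻¹.
Applying C = C₀e^(−kt): 4.889 × 0.07989 = 0.3906 mg/L.

0.391 mg/L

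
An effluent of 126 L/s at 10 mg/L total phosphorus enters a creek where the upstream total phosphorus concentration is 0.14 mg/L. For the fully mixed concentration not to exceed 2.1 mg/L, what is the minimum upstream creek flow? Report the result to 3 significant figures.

508 L/s

Set C_mix = 2.1: (Q·0.1400 + 126.0·10.00) / (Q + 126.0) = 2.1
→ Q = 126.0·(10.00 − 2.1)/(2.1 − 0.1400) = 507.9 L/s.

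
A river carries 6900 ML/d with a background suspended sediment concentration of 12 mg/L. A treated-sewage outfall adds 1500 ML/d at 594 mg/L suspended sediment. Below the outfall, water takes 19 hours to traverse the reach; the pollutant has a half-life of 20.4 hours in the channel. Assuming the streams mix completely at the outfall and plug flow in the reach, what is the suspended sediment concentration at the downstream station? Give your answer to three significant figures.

Conservation of mass: C = (6900·12.00 + 1500·594.0) / 8400 = 973800/8400 = 115.9 mg/L.
Half-life 20.4 h → k = ln 2 / 20.4 = 0.03398 h⁻¹ = 0.8155 d⁻¹.
Applying C = C₀e^(−kt): 115.9 × 0.5244 = 60.79 mg/L.

60.8 mg/L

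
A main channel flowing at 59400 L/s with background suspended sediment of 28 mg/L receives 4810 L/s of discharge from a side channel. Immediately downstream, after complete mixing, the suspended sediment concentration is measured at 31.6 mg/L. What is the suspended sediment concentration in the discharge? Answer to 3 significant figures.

Mass balance: 59400·28.00 + 4810·Cₑ = 64210·31.60
→ Cₑ = (64210·31.60 − 59400·28.00) / 4810 = 76.06 mg/L.

76.1 mg/L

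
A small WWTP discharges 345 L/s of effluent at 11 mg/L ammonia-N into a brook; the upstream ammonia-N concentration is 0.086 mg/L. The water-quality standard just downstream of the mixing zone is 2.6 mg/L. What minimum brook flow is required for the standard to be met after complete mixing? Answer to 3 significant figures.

Set C_mix = 2.6: (Q·0.08600 + 345.0·11.00) / (Q + 345.0) = 2.6
→ Q = 345.0·(11.00 − 2.6)/(2.6 − 0.08600) = 1153 L/s.

1150 L/s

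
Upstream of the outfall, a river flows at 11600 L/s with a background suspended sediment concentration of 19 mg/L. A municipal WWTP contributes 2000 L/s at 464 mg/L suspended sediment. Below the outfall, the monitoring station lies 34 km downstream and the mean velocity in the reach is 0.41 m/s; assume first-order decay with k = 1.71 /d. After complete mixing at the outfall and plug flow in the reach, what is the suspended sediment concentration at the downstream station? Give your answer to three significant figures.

Flow-weighted average: C = (11600·19.00 + 2000·464.0) / 13600 = 1148000/13600 = 84.44 mg/L.
Travel time t = 34·1000 / 0.41 = 82930 s = 23.04 h.
Applying C = C₀e^(−kt): 84.44 × 0.1937 = 16.36 mg/L.

16.4 mg/L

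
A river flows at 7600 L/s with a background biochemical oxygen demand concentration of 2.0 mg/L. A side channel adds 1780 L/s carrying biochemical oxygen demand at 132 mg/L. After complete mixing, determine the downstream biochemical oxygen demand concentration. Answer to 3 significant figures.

Mixed concentration C = ΣQC/ΣQ = (7600·2.000 + 1780·132.0) / 9380 = 250200/9380 = 26.67 mg/L.

26.7 mg/L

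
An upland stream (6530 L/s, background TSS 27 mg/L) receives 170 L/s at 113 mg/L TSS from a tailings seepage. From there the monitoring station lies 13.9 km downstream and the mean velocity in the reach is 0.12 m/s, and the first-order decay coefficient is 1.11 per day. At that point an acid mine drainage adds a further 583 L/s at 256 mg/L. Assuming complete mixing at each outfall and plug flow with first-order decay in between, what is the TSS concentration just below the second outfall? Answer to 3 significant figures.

Conservation of mass: C = (6530·27.00 + 170.0·113.0) / 6700 = 195500/6700 = 29.18 mg/L; combined flow 6700 L/s.
Travel time t = 13.9·1000 / 0.12 = 115800 s = 32.18 h.
Decay over the reach: 29.18·exp(−kt) = 29.18·0.2258 = 6.589 mg/L.
Second outfall: C = (6700·6.589 + 583.0·256.0)/7283 = 26.55 mg/L.

26.6 mg/L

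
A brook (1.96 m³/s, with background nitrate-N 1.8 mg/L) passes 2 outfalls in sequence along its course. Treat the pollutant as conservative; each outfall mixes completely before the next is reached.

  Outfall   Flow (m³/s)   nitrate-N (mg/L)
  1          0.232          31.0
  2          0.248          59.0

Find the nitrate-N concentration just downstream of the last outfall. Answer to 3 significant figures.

10.4 mg/L

Outfall 1: combined Q = 2.192 m³/s; C = (1.960·1.800 + 0.2320·31.00)/2.192 = 4.891 mg/L.
Outfall 2: combined Q = 2.440 m³/s; C = (2.192·4.891 + 0.2480·59.00)/2.440 = 10.39 mg/L.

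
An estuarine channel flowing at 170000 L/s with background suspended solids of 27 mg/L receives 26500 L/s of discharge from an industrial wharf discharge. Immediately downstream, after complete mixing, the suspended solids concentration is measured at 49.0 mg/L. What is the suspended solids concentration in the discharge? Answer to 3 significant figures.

Mass balance: 170000·27.00 + 26500·Cₑ = 196500·49.00
→ Cₑ = (196500·49.00 − 170000·27.00) / 26500 = 190.1 mg/L.

190 mg/L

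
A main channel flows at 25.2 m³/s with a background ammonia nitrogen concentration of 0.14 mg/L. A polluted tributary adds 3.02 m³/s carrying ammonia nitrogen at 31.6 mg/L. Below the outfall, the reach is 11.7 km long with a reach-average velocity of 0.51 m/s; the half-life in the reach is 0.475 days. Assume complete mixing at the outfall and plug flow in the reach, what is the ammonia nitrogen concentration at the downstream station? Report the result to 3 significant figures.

2.38 mg/L

Flow-weighted average: C = (25.20·0.1400 + 3.020·31.60) / 28.22 = 98.96/28.22 = 3.507 mg/L.
Travel time t = 11.7·1000 / 0.51 = 22940 s = 6.373 h.
Half-life 0.475 d → k = ln 2 / 0.475 = 1.459 d⁻¹.
First-order decay: C = 3.507·exp(−k·t) = 3.507·0.6788 = 2.380 mg/L.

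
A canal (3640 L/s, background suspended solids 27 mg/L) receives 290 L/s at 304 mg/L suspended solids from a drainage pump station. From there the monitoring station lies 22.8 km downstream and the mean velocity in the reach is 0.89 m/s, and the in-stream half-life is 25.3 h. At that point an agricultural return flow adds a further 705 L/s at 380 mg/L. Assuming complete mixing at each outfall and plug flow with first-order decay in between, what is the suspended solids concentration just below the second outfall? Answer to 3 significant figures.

Mass balance: C = (3640·27.00 + 290.0·304.0) / 3930 = 186400/3930 = 47.44 mg/L; combined flow 3930 L/s.
Travel time t = 22.8·1000 / 0.89 = 25620 s = 7.116 h.
Half-life 25.3 h → k = ln 2 / 25.3 = 0.02740 h⁻¹ = 0.6575 d⁻¹.
Decay over the reach: 47.44·exp(−kt) = 47.44·0.8229 = 39.04 mg/L.
Second outfall: C = (3930·39.04 + 705.0·380.0)/4635 = 90.90 mg/L.

90.9 mg/L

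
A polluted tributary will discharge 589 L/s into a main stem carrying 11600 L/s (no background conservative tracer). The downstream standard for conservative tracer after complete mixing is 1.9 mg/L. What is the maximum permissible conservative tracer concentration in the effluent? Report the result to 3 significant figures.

At the limit, (Qr·Cr + Qe·Cₑ)/(Qr + Qe) = 1.9:
Cₑ = (12190·1.9 − 11600·0) / 589.0 = 39.32 mg/L.

39.3 mg/L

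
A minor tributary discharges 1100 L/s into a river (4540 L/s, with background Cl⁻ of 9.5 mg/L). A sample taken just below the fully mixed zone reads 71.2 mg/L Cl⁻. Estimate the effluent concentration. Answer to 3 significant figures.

326 mg/L

Mass balance: 4540·9.500 + 1100·Cₑ = 5640·71.20
→ Cₑ = (5640·71.20 − 4540·9.500) / 1100 = 325.9 mg/L.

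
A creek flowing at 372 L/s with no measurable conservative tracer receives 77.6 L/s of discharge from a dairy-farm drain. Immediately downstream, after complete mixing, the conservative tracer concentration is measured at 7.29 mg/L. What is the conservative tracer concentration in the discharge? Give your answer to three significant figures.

42.2 mg/L

Mass balance: 372.0·0 + 77.60·Cₑ = 449.6·7.290
→ Cₑ = (449.6·7.290 − 372.0·0) / 77.60 = 42.24 mg/L.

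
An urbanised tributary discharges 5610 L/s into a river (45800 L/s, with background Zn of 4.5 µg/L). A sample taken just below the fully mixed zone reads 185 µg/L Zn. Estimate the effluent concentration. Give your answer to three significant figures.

Mass balance: 45800·4.500 + 5610·Cₑ = 51410·185.0
→ Cₑ = (51410·185.0 − 45800·4.500) / 5610 = 1659 µg/L.

1660 µg/L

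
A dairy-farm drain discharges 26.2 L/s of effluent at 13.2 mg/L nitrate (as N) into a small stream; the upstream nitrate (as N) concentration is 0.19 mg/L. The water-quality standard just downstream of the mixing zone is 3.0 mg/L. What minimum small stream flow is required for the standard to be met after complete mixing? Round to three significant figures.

Set C_mix = 3.0: (Q·0.1900 + 26.20·13.20) / (Q + 26.20) = 3.0
→ Q = 26.20·(13.20 − 3.0)/(3.0 − 0.1900) = 95.10 L/s.

95.1 L/s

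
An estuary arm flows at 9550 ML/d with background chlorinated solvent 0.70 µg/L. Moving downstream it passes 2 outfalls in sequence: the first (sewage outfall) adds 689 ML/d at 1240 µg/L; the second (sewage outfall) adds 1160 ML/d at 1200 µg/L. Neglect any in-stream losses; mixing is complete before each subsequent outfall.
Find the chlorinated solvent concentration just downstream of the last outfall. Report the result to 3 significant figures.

Below outfall 1: Q → 10240 ML/d, C = (9550·0.7000 + 689.0·1240)/10240 = 84.09 µg/L.
Below outfall 2: Q → 11400 ML/d, C = (10240·84.09 + 1160·1200)/11400 = 197.7 µg/L.

198 µg/L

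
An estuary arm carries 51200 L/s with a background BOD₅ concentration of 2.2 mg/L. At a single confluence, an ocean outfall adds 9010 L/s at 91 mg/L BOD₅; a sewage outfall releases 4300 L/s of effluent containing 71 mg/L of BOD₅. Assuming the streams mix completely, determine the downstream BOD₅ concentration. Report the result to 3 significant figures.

Mass balance: C = (51200·2.200 + 9010·91.00 + 4300·71.00) / 64510 = 1238000/64510 = 19.19 mg/L.

19.2 mg/L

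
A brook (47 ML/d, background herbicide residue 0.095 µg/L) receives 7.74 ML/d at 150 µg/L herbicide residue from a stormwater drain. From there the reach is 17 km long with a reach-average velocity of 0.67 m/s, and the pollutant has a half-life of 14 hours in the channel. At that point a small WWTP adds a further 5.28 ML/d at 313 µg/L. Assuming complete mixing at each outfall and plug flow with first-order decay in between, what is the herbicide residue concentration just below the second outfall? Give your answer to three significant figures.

41.2 µg/L

Flow-weighted average: C = (47.00·0.09500 + 7.740·150.0) / 54.74 = 1165/54.74 = 21.29 µg/L; combined flow 54.74 ML/d.
Travel time t = 17·1000 / 0.67 = 25370 s = 7.048 h.
Half-life 14 h → k = ln 2 / 14 = 0.04951 h⁻¹ = 1.188 d⁻¹.
First-order decay: C = 21.29·exp(−k·t) = 21.29·0.7054 = 15.02 µg/L.
Second outfall: C = (54.74·15.02 + 5.280·313.0)/60.02 = 41.23 µg/L.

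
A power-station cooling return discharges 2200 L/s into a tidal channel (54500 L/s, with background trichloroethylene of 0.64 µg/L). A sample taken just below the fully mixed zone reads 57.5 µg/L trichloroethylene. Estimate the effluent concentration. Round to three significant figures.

1470 µg/L

Mass balance: 54500·0.6400 + 2200·Cₑ = 56700·57.50
→ Cₑ = (56700·57.50 − 54500·0.6400) / 2200 = 1466 µg/L.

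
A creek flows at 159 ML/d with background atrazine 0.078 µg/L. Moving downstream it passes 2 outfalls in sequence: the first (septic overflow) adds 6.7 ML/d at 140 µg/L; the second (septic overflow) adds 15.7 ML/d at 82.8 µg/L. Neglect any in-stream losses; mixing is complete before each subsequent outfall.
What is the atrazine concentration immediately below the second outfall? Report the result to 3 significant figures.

12.4 µg/L

Outfall 1: combined Q = 165.7 ML/d; C = (159.0·0.07800 + 6.700·140.0)/165.7 = 5.736 µg/L.
Outfall 2: combined Q = 181.4 ML/d; C = (165.7·5.736 + 15.70·82.80)/181.4 = 12.41 µg/L.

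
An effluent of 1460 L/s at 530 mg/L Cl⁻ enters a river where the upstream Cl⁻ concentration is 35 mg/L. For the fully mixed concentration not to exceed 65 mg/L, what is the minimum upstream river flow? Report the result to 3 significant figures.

Set C_mix = 65: (Q·35.00 + 1460·530.0) / (Q + 1460) = 65
→ Q = 1460·(530.0 − 65)/(65 − 35.00) = 22630 L/s.

22600 L/s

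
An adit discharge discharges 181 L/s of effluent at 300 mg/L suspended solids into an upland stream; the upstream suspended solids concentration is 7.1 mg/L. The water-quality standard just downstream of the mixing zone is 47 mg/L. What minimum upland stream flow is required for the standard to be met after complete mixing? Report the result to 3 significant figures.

Set C_mix = 47: (Q·7.100 + 181.0·300.0) / (Q + 181.0) = 47
→ Q = 181.0·(300.0 − 47)/(47 − 7.100) = 1148 L/s.

1150 L/s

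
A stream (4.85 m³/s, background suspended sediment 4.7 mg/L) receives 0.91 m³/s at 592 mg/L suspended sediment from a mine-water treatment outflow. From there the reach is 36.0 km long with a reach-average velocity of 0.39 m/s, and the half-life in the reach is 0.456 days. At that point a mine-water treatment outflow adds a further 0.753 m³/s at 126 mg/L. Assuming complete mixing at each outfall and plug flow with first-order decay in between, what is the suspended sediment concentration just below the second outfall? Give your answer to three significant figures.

31.6 mg/L

Flow-weighted average: C = (4.850·4.700 + 0.9100·592.0) / 5.760 = 561.5/5.760 = 97.49 mg/L; combined flow 5.760 m³/s.
Travel time t = 36.0·1000 / 0.39 = 92310 s = 25.64 h.
Half-life 0.456 d → k = ln 2 / 0.456 = 1.520 d⁻¹.
First-order decay: C = 97.49·exp(−k·t) = 97.49·0.1971 = 19.22 mg/L.
Second outfall: C = (5.760·19.22 + 0.7530·126.0)/6.513 = 31.56 mg/L.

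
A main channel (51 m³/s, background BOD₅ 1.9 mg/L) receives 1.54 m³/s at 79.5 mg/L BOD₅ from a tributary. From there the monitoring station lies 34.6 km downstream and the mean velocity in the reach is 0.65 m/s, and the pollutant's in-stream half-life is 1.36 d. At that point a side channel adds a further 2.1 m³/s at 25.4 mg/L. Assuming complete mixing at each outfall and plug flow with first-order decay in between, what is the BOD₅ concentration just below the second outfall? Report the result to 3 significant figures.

After mixing, C = (51.00·1.900 + 1.540·79.50) / 52.54 = 219.3/52.54 = 4.175 mg/L; combined flow 52.54 m³/s.
Travel time t = 34.6·1000 / 0.65 = 53230 s = 14.79 h.
Half-life 1.36 d → k = ln 2 / 1.36 = 0.5097 d⁻¹.
Applying C = C₀e^(−kt): 4.175 × 0.7305 = 3.050 mg/L.
Second outfall: C = (52.54·3.050 + 2.100·25.40)/54.64 = 3.909 mg/L.

3.91 mg/L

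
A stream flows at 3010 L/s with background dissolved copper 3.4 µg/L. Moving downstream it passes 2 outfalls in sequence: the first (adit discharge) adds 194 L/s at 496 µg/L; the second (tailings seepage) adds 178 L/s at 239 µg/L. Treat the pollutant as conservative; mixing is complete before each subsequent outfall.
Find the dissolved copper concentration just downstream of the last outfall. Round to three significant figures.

After outfall 1: Q = 3010 + 194.0 = 3204 L/s; C = (3010·3.400 + 194.0·496.0)/3204 = 33.23 µg/L.
After outfall 2: Q = 3204 + 178.0 = 3382 L/s; C = (3204·33.23 + 178.0·239.0)/3382 = 44.06 µg/L.

44.1 µg/L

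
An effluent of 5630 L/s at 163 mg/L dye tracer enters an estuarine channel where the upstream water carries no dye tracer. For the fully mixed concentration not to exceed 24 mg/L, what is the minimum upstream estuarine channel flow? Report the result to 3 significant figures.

Set C_mix = 24: (Q·0 + 5630·163.0) / (Q + 5630) = 24
→ Q = 5630·(163.0 − 24)/(24 − 0) = 32610 L/s.

32600 L/s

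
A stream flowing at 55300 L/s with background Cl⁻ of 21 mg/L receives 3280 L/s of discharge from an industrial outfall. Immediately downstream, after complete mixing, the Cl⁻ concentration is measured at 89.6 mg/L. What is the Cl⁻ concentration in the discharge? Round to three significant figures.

Mass balance: 55300·21.00 + 3280·Cₑ = 58580·89.60
→ Cₑ = (58580·89.60 − 55300·21.00) / 3280 = 1246 mg/L.

1250 mg/L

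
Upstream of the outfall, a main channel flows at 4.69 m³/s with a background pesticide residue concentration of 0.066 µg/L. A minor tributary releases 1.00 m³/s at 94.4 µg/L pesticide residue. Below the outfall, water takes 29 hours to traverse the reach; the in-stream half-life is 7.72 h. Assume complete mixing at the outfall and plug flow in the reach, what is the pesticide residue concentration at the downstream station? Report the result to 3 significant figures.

1.23 µg/L

Mixed concentration C = ΣQC/ΣQ = (4.690·0.06600 + 1.000·94.40) / 5.690 = 94.71/5.690 = 16.64 µg/L.
Half-life 7.72 h → k = ln 2 / 7.72 = 0.08979 h⁻¹ = 2.155 d⁻¹.
Applying C = C₀e^(−kt): 16.64 × 0.07399 = 1.232 µg/L.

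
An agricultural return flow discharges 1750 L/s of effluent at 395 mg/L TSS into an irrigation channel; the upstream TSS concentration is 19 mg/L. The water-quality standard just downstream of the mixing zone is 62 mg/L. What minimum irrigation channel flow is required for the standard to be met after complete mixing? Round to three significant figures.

13600 L/s

Set C_mix = 62: (Q·19.00 + 1750·395.0) / (Q + 1750) = 62
→ Q = 1750·(395.0 − 62)/(62 − 19.00) = 13550 L/s.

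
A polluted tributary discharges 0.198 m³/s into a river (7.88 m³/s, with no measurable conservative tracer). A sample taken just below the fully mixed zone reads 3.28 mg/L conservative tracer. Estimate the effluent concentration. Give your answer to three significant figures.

134 mg/L

Mass balance: 7.880·0 + 0.1980·Cₑ = 8.078·3.280
→ Cₑ = (8.078·3.280 − 7.880·0) / 0.1980 = 133.8 mg/L.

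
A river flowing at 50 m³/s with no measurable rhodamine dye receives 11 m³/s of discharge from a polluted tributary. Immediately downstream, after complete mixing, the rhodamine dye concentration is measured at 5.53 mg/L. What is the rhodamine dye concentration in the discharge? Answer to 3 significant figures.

30.7 mg/L

Mass balance: 50.00·0 + 11.00·Cₑ = 61.00·5.530
→ Cₑ = (61.00·5.530 − 50.00·0) / 11.00 = 30.67 mg/L.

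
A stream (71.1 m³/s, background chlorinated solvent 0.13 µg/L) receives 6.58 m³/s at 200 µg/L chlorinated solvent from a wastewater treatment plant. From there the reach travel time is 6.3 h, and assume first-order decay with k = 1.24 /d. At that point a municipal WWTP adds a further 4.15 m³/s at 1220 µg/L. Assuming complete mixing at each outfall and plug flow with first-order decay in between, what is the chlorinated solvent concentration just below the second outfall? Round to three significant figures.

73.6 µg/L

Flow-weighted average: C = (71.10·0.1300 + 6.580·200.0) / 77.68 = 1325/77.68 = 17.06 µg/L; combined flow 77.68 m³/s.
Applying C = C₀e^(−kt): 17.06 × 0.7222 = 12.32 µg/L.
At the second outfall, C = (77.68·12.32 + 4.150·1220) / (77.68 + 4.150) = 73.57 µg/L.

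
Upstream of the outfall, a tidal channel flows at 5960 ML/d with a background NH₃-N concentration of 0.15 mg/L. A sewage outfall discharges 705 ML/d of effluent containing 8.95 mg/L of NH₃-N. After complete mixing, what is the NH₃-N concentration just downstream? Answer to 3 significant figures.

Mass balance: C = (5960·0.1500 + 705.0·8.950) / 6665 = 7204/6665 = 1.081 mg/L.

1.08 mg/L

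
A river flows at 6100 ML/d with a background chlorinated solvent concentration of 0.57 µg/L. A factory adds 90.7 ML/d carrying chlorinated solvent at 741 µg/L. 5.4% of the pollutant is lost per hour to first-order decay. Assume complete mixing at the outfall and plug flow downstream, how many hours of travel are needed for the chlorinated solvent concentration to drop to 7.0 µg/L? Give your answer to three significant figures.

Mass balance: C = (6100·0.5700 + 90.70·741.0) / 6191 = 70690/6191 = 11.42 µg/L.
5.4%/h lost → k = −ln(1 − 0.054) = 0.05551 h⁻¹.
11.42·exp(−k·t) = 7.0 → t = ln(11.42/7.0)/k = 31730 s = 8.814 h.

8.81 h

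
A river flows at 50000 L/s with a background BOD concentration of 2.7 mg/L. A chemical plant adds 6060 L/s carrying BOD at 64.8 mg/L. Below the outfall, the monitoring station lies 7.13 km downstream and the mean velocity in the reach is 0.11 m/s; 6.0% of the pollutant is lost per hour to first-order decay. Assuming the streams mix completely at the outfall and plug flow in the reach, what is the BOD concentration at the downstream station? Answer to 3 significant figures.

Mass balance: C = (50000·2.700 + 6060·64.80) / 56060 = 527700/56060 = 9.413 mg/L.
Travel time t = 7.13·1000 / 0.11 = 64820 s = 18.01 h.
6.0%/h lost → k = −ln(1 − 0.06) = 0.06188 h⁻¹.
Applying C = C₀e^(−kt): 9.413 × 0.3282 = 3.090 mg/L.

3.09 mg/L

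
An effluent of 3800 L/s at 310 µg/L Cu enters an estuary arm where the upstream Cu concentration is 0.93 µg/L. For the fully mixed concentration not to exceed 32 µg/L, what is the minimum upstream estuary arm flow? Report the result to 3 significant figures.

Set C_mix = 32: (Q·0.9300 + 3800·310.0) / (Q + 3800) = 32
→ Q = 3800·(310.0 − 32)/(32 − 0.9300) = 34000 L/s.

34000 L/s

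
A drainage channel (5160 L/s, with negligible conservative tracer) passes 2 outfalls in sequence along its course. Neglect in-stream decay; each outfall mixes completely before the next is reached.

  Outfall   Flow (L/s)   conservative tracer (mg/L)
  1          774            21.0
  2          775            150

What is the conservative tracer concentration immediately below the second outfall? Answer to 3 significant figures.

19.8 mg/L

Below outfall 1: Q → 5934 L/s, C = (5160·0 + 774.0·21.00)/5934 = 2.739 mg/L.
Below outfall 2: Q → 6709 L/s, C = (5934·2.739 + 775.0·150.0)/6709 = 19.75 mg/L.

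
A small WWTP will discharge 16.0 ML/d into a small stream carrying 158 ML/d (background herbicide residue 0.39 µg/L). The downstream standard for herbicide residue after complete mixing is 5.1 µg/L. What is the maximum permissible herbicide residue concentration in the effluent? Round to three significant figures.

At the limit, (Qr·Cr + Qe·Cₑ)/(Qr + Qe) = 5.1:
Cₑ = (174.0·5.1 − 158.0·0.3900) / 16.00 = 51.61 µg/L.

51.6 µg/L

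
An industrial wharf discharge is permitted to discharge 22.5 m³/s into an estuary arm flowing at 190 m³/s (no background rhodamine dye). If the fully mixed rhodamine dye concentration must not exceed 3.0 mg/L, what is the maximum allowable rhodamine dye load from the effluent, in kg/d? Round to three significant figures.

55100 kg/d

Mass balance at the limit: 190.0·0 + 22.50·Cₑ = 212.5·3.0 → Cₑ = 28.33 mg/L.
Load = 22.50 m³/s × 28.33 g/m³ × 86 400 s/d = 55080 kg/d.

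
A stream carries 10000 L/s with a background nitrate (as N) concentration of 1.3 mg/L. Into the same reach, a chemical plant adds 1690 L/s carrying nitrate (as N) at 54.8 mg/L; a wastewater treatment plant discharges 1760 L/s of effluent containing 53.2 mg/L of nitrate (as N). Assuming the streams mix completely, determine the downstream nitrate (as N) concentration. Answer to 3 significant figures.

Mixed concentration C = ΣQC/ΣQ = (10000·1.300 + 1690·54.80 + 1760·53.20) / 13450 = 199200/13450 = 14.81 mg/L.

14.8 mg/L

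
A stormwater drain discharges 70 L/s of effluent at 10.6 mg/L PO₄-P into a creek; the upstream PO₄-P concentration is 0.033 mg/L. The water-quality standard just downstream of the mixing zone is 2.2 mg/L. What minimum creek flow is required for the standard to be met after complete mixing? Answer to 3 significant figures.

271 L/s

Set C_mix = 2.2: (Q·0.03300 + 70.00·10.60) / (Q + 70.00) = 2.2
→ Q = 70.00·(10.60 − 2.2)/(2.2 − 0.03300) = 271.3 L/s.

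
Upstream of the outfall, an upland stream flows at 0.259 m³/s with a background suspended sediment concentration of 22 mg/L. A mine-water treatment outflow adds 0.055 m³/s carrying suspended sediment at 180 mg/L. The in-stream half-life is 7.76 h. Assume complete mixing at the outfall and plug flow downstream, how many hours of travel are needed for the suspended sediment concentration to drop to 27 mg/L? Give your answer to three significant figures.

6.83 h

Mixed concentration C = ΣQC/ΣQ = (0.2590·22.00 + 0.05500·180.0) / 0.3140 = 15.60/0.3140 = 49.68 mg/L.
Half-life 7.76 h → k = ln 2 / 7.76 = 0.08932 h⁻¹ = 2.144 d⁻¹.
49.68·exp(−k·t) = 27 → t = ln(49.68/27)/k = 24570 s = 6.825 h.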